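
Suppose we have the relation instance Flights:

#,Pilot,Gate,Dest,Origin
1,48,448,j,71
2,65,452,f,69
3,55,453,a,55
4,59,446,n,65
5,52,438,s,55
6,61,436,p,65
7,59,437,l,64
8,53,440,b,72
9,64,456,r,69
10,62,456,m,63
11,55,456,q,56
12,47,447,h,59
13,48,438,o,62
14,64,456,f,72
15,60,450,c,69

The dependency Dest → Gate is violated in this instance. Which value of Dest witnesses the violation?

Dest=j: row 1 → Gate = 448 ✓
Dest=f: rows 2, 14 → Gate takes values {452, 456} — violation
Dest=a: row 3 → Gate = 453 ✓
Dest=n: row 4 → Gate = 446 ✓
Dest=s: row 5 → Gate = 438 ✓
Dest=p: row 6 → Gate = 436 ✓
Dest=l: row 7 → Gate = 437 ✓
Dest=b: row 8 → Gate = 440 ✓
Dest=r: row 9 → Gate = 456 ✓
Dest=m: row 10 → Gate = 456 ✓
Dest=q: row 11 → Gate = 456 ✓
Dest=h: row 12 → Gate = 447 ✓
Dest=o: row 13 → Gate = 438 ✓
Dest=c: row 15 → Gate = 450 ✓
The only Dest value with inconsistent Gate is Dest=f.

f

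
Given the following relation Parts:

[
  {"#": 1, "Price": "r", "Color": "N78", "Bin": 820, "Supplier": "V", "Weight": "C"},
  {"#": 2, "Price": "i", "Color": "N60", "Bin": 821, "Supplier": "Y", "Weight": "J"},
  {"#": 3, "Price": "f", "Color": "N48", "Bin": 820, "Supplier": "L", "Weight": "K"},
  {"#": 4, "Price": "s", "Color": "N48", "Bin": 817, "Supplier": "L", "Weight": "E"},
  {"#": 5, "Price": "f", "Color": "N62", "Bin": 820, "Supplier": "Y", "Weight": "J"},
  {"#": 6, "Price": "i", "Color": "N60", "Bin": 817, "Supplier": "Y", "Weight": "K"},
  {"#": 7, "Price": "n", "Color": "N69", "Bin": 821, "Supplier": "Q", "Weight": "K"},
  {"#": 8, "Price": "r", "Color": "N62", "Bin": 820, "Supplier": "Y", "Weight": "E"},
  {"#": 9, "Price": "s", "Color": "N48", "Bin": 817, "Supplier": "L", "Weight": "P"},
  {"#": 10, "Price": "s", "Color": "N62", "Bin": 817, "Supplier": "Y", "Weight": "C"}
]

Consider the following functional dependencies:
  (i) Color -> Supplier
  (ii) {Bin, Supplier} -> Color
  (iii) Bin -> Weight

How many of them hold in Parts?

(i) Color -> Supplier: every LHS value maps to a single RHS value — holds.
(ii) {Bin, Supplier} -> Color: (Bin=817, Supplier=Y): rows 6, 10 → Color takes values {N60, N62} — violation — fails.
(iii) Bin -> Weight: Bin=820: rows 1, 3, 5, 8 → Weight takes values {C, K, J, E} — violation; Bin=821: rows 2, 7 → Weight takes values {J, K} — violation; Bin=817: rows 4, 6, 9, 10 → Weight takes values {E, K, P, C} — violation — fails.
1 of the 3 dependencies holds.

1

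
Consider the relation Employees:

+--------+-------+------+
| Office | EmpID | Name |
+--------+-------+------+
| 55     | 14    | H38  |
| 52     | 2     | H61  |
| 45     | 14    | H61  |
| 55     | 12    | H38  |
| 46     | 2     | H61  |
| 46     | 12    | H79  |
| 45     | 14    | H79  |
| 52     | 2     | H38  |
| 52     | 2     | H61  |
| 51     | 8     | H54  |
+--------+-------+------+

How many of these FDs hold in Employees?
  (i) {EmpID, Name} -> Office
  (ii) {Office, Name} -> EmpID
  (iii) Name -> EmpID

0

(i) {EmpID, Name} -> Office: (EmpID=2, Name=H61): 3 rows → Office takes values {52, 46} — violation — fails.
(ii) {Office, Name} -> EmpID: (Office=55, Name=H38): 2 rows → EmpID takes values {14, 12} — violation — fails.
(iii) Name -> EmpID: Name=H38: 3 rows → EmpID takes values {14, 12, 2} — violation; Name=H61: 4 rows → EmpID takes values {2, 14} — violation; Name=H79: 2 rows → EmpID takes values {12, 14} — violation — fails.
None of the 3 dependencies hold.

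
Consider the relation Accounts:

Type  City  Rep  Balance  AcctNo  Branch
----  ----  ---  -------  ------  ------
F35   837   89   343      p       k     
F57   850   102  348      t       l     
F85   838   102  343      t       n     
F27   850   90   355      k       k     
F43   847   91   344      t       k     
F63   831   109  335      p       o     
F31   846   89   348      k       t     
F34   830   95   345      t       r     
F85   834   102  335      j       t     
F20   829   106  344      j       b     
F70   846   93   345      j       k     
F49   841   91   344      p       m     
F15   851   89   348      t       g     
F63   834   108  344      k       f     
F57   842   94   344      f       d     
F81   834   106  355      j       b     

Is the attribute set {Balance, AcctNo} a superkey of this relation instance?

No

Two distinct rows share (Balance=348, AcctNo=t), so {Balance, AcctNo} does not determine every attribute — not a superkey.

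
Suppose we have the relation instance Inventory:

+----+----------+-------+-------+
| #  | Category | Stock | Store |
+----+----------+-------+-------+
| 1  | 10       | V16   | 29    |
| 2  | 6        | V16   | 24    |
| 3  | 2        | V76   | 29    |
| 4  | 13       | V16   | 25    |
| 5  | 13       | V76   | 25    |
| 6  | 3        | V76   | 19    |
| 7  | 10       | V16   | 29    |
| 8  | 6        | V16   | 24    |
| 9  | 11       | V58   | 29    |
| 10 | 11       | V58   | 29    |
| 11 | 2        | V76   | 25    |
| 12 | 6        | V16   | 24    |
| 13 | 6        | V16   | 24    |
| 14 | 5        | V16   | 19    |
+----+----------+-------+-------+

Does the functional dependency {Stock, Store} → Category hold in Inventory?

No

(Stock=V16, Store=29): rows 1, 7 → Category = 10, 10 ✓
(Stock=V16, Store=24): rows 2, 8, 12, 13 → Category = 6, 6, 6, 6 ✓
(Stock=V76, Store=29): row 3 → Category = 2 ✓
(Stock=V16, Store=25): row 4 → Category = 13 ✓
(Stock=V76, Store=25): rows 5, 11 → Category takes values {13, 2} — violation
(Stock=V76, Store=19): row 6 → Category = 3 ✓
(Stock=V58, Store=29): rows 9, 10 → Category = 11, 11 ✓
(Stock=V16, Store=19): row 14 → Category = 5 ✓
Two rows agree on {Stock, Store} but differ on Category, so {Stock, Store} → Category does not hold.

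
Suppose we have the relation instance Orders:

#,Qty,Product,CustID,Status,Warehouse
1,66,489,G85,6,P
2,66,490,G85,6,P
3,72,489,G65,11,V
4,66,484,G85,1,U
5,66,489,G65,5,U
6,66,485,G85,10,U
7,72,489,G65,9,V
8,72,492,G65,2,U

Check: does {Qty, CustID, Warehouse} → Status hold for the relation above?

No

(Qty=66, CustID=G85, Warehouse=P): rows 1, 2 → Status = 6, 6 ✓
(Qty=72, CustID=G65, Warehouse=V): rows 3, 7 → Status takes values {11, 9} — violation
(Qty=66, CustID=G85, Warehouse=U): rows 4, 6 → Status takes values {1, 10} — violation
(Qty=66, CustID=G65, Warehouse=U): row 5 → Status = 5 ✓
(Qty=72, CustID=G65, Warehouse=U): row 8 → Status = 2 ✓
Two rows agree on {Qty, CustID, Warehouse} but differ on Status, so {Qty, CustID, Warehouse} → Status does not hold.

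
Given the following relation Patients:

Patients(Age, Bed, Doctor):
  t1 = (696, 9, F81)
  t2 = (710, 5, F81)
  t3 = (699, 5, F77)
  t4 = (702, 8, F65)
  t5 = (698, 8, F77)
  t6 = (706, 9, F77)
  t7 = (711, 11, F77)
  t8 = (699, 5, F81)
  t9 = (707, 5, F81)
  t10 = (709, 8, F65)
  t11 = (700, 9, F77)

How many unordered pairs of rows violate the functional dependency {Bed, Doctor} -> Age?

(Bed=5, Doctor=F81): violating pairs (2,8), (2,9), (8,9) — 3 pairs.
(Bed=8, Doctor=F65): violating pairs (4,10) — 1 pair.
(Bed=9, Doctor=F77): violating pairs (6,11) — 1 pair.

5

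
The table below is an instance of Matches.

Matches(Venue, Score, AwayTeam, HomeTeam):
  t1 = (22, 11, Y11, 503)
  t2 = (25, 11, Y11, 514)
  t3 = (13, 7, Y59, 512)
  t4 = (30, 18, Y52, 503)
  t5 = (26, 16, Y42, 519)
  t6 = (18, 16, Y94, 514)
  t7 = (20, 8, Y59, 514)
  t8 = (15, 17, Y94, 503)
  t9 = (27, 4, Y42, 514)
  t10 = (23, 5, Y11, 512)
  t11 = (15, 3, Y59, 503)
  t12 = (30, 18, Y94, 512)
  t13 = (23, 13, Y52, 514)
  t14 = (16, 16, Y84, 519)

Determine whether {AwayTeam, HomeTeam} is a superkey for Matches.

Yes

All 14 rows have distinct {AwayTeam, HomeTeam} values, so {AwayTeam, HomeTeam} → (all attributes) holds and {AwayTeam, HomeTeam} is a superkey.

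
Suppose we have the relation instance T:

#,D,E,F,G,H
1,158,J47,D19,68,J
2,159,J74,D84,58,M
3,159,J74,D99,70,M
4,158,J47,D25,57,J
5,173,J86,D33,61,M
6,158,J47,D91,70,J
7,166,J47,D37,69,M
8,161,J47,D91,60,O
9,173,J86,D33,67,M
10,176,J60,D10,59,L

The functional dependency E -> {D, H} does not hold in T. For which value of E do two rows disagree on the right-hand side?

E=J47: rows 1, 4, 6, 7, 8 → {D,H} takes values {(158, J), (166, M), (161, O)} — violation
E=J74: rows 2, 3 → {D,H} = (159, M), (159, M) ✓
E=J86: rows 5, 9 → {D,H} = (173, M), (173, M) ✓
E=J60: row 10 → {D,H} = (176, L) ✓
The only E value with inconsistent RHS is E=J47.

J47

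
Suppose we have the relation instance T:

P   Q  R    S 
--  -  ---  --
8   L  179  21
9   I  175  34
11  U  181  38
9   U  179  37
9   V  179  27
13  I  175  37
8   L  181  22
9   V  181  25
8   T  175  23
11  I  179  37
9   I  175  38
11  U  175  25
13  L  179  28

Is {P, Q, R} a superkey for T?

Two distinct rows share (P=9, Q=I, R=175), so {P, Q, R} does not determine every attribute — not a superkey.

No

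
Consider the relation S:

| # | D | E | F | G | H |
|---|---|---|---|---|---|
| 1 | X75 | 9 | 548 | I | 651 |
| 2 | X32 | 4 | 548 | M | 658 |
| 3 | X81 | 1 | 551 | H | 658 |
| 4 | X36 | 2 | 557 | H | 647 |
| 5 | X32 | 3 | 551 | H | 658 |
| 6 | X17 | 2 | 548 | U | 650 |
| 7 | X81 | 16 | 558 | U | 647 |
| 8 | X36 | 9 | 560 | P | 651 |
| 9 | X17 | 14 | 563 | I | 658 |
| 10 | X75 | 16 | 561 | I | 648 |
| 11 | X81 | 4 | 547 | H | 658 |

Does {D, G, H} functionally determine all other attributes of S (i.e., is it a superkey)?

No

Rows 3 and 11 have the same {D, G, H} value (D=X81, G=H, H=658) but are distinct tuples, so {D, G, H} does not determine every attribute — not a superkey.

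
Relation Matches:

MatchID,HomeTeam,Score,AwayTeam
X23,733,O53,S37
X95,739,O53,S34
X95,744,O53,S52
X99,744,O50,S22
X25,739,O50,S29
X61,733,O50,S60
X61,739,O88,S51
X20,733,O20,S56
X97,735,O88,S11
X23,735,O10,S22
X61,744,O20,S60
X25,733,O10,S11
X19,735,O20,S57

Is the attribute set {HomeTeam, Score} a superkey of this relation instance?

All 13 rows have distinct {HomeTeam, Score} values, so {HomeTeam, Score} → (all attributes) holds and {HomeTeam, Score} is a superkey.

Yes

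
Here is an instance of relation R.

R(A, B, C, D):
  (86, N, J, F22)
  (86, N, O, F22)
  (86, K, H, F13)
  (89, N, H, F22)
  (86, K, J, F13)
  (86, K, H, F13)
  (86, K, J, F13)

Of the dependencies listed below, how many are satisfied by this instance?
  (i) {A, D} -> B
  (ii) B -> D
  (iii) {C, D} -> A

3

(i) {A, D} -> B: every LHS value maps to a single RHS value — holds.
(ii) B -> D: every LHS value maps to a single RHS value — holds.
(iii) {C, D} -> A: every LHS value maps to a single RHS value — holds.
3 of the 3 dependencies hold.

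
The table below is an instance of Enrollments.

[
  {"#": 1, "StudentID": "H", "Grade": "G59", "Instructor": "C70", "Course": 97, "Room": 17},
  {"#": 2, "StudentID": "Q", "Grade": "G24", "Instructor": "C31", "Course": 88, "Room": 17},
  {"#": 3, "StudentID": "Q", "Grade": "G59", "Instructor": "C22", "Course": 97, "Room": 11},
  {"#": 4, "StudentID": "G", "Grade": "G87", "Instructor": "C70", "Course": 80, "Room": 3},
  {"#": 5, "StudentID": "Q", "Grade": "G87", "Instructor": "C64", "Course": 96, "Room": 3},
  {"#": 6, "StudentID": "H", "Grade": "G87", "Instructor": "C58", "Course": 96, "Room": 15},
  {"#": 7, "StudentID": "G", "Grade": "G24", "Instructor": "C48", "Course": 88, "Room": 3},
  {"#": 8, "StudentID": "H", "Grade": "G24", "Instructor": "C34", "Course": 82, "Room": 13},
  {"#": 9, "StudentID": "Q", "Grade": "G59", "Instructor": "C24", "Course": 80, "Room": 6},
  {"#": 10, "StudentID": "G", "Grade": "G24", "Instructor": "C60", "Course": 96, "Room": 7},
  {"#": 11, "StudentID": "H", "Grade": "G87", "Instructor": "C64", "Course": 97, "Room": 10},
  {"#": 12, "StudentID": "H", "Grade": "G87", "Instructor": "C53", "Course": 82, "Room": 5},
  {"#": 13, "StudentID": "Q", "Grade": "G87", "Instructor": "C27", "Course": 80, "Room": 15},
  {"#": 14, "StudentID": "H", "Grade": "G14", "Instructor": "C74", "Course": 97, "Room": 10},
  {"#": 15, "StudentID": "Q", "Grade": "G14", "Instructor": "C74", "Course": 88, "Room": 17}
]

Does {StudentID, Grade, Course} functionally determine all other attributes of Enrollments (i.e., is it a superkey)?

All 15 rows have distinct {StudentID, Grade, Course} values, so {StudentID, Grade, Course} → (all attributes) holds and {StudentID, Grade, Course} is a superkey.

Yes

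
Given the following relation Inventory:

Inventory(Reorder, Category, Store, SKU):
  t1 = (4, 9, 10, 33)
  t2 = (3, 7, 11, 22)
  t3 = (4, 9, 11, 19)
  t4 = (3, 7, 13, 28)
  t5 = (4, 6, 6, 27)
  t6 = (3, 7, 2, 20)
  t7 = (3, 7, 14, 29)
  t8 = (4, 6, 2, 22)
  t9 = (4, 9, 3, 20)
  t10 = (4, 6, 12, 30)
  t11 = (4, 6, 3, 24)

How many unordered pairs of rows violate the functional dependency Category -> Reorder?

0

Category=9: all 3 rows agree on Reorder — 0 pairs.
Category=7: all 4 rows agree on Reorder — 0 pairs.
Category=6: all 4 rows agree on Reorder — 0 pairs.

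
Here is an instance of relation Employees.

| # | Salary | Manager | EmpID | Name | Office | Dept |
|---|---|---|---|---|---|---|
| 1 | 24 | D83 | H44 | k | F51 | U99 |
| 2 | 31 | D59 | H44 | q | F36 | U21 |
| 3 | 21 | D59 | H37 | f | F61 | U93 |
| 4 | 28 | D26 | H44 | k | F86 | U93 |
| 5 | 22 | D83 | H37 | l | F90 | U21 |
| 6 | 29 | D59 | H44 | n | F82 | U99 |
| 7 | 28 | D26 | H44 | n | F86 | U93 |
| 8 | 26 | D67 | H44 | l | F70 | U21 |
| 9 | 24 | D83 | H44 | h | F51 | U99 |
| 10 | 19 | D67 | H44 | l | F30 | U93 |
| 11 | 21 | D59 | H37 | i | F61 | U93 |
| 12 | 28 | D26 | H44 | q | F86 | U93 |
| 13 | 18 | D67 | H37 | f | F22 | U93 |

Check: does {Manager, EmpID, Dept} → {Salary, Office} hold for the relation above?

Yes

(Manager=D83, EmpID=H44, Dept=U99): rows 1, 9 → {Salary,Office} = (24, F51), (24, F51) ✓
(Manager=D59, EmpID=H44, Dept=U21): row 2 → {Salary,Office} = (31, F36) ✓
(Manager=D59, EmpID=H37, Dept=U93): rows 3, 11 → {Salary,Office} = (21, F61), (21, F61) ✓
(Manager=D26, EmpID=H44, Dept=U93): rows 4, 7, 12 → {Salary,Office} = (28, F86), (28, F86), (28, F86) ✓
(Manager=D83, EmpID=H37, Dept=U21): row 5 → {Salary,Office} = (22, F90) ✓
(Manager=D59, EmpID=H44, Dept=U99): row 6 → {Salary,Office} = (29, F82) ✓
(Manager=D67, EmpID=H44, Dept=U21): row 8 → {Salary,Office} = (26, F70) ✓
(Manager=D67, EmpID=H44, Dept=U93): row 10 → {Salary,Office} = (19, F30) ✓
(Manager=D67, EmpID=H37, Dept=U93): row 13 → {Salary,Office} = (18, F22) ✓
Every {Manager, EmpID, Dept} value is associated with a single {Salary, Office} value, so {Manager, EmpID, Dept} → {Salary, Office} holds.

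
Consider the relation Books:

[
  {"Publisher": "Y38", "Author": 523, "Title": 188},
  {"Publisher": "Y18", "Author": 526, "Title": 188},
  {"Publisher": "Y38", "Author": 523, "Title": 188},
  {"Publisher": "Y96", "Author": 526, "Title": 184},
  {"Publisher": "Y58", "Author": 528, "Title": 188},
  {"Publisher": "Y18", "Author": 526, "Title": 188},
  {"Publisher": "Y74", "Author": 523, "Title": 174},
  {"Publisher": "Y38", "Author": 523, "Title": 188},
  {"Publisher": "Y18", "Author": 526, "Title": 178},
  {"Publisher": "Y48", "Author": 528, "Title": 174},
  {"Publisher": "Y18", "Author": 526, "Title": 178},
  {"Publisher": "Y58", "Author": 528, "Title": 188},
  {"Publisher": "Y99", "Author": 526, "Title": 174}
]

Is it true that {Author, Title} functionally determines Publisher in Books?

(Author=523, Title=188): 3 rows → Publisher = Y38, Y38, Y38 ✓
(Author=526, Title=188): 2 rows → Publisher = Y18, Y18 ✓
(Author=526, Title=184): 1 row → Publisher = Y96 ✓
(Author=528, Title=188): 2 rows → Publisher = Y58, Y58 ✓
(Author=523, Title=174): 1 row → Publisher = Y74 ✓
(Author=526, Title=178): 2 rows → Publisher = Y18, Y18 ✓
(Author=528, Title=174): 1 row → Publisher = Y48 ✓
(Author=526, Title=174): 1 row → Publisher = Y99 ✓
Every {Author, Title} value is associated with a single Publisher value, so {Author, Title} → Publisher holds.

Yes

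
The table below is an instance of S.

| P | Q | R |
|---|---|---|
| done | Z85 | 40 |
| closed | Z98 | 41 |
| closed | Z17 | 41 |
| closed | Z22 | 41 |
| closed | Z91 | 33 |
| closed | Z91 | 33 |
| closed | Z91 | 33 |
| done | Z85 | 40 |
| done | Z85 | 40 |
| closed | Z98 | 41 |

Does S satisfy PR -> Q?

No

(P=done, R=40): 3 rows → Q = Z85, Z85, Z85 ✓
(P=closed, R=41): 4 rows → Q takes values {Z98, Z17, Z22} — violation
(P=closed, R=33): 3 rows → Q = Z91, Z91, Z91 ✓
Two rows agree on PR but differ on Q, so PR -> Q does not hold.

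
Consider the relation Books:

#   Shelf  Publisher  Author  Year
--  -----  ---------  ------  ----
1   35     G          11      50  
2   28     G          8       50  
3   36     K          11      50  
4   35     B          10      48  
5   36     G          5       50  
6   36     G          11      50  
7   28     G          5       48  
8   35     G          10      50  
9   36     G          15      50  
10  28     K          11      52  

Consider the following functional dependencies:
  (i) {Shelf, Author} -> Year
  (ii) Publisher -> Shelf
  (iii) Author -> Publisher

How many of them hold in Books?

(i) {Shelf, Author} -> Year: (Shelf=35, Author=10): rows 4, 8 → Year takes values {48, 50} — violation — fails.
(ii) Publisher -> Shelf: Publisher=G: rows 1, 2, 5, 6, 7, 8, 9 → Shelf takes values {35, 28, 36} — violation; Publisher=K: rows 3, 10 → Shelf takes values {36, 28} — violation — fails.
(iii) Author -> Publisher: Author=11: rows 1, 3, 6, 10 → Publisher takes values {G, K} — violation; Author=10: rows 4, 8 → Publisher takes values {B, G} — violation — fails.
None of the 3 dependencies hold.

0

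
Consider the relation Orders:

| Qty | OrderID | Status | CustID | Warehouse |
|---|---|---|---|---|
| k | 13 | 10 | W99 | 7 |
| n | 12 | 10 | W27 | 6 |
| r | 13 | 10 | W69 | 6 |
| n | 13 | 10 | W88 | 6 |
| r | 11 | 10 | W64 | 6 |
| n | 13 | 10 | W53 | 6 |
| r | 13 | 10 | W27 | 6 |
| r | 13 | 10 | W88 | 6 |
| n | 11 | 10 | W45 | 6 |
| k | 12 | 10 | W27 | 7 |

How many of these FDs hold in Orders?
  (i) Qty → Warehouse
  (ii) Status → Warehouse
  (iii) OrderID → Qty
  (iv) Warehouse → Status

2

(i) Qty → Warehouse: every LHS value maps to a single RHS value — holds.
(ii) Status → Warehouse: Status=10: 10 rows → Warehouse takes values {7, 6} — violation — fails.
(iii) OrderID → Qty: OrderID=13: 6 rows → Qty takes values {k, r, n} — violation; OrderID=12: 2 rows → Qty takes values {n, k} — violation; OrderID=11: 2 rows → Qty takes values {r, n} — violation — fails.
(iv) Warehouse → Status: every LHS value maps to a single RHS value — holds.
2 of the 4 dependencies hold.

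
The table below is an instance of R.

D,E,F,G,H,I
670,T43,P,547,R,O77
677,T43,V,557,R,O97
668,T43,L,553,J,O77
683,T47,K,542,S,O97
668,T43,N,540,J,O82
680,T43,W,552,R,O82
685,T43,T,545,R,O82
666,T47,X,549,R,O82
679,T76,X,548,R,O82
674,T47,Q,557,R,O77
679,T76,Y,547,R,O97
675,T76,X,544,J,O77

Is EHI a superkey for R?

Two distinct rows share (E=T43, H=R, I=O82), so EHI does not determine every attribute — not a superkey.

No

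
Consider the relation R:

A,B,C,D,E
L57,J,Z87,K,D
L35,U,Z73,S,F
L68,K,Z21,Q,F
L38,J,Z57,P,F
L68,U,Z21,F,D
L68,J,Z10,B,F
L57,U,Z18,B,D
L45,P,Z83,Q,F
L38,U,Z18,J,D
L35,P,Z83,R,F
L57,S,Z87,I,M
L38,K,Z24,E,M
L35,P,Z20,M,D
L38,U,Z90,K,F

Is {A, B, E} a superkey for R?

All 14 rows have distinct {A, B, E} values, so {A, B, E} → (all attributes) holds and {A, B, E} is a superkey.

Yes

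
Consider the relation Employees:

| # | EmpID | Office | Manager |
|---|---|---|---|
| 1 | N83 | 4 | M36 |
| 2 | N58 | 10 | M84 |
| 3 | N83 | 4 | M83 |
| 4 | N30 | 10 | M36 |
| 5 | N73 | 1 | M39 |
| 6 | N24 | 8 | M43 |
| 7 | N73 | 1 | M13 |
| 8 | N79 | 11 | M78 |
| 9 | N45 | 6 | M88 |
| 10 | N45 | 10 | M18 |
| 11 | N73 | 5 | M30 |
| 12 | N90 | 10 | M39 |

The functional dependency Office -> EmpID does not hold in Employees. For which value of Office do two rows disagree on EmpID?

Office=4: rows 1, 3 → EmpID = N83, N83 ✓
Office=10: rows 2, 4, 10, 12 → EmpID takes values {N58, N30, N45, N90} — violation
Office=1: rows 5, 7 → EmpID = N73, N73 ✓
Office=8: row 6 → EmpID = N24 ✓
Office=11: row 8 → EmpID = N79 ✓
Office=6: row 9 → EmpID = N45 ✓
Office=5: row 11 → EmpID = N73 ✓
The only Office value with inconsistent EmpID is Office=10.

10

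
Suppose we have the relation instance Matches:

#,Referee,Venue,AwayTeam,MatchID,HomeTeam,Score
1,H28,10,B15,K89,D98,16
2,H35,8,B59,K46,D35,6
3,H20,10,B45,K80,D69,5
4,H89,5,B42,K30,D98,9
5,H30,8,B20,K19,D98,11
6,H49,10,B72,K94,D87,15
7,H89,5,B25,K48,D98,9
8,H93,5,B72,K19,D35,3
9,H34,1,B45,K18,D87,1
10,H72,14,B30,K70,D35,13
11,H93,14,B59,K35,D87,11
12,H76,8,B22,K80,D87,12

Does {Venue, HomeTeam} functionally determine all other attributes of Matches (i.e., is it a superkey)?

Rows 4 and 7 have the same {Venue, HomeTeam} value (Venue=5, HomeTeam=D98) but are distinct tuples, so {Venue, HomeTeam} does not determine every attribute — not a superkey.

No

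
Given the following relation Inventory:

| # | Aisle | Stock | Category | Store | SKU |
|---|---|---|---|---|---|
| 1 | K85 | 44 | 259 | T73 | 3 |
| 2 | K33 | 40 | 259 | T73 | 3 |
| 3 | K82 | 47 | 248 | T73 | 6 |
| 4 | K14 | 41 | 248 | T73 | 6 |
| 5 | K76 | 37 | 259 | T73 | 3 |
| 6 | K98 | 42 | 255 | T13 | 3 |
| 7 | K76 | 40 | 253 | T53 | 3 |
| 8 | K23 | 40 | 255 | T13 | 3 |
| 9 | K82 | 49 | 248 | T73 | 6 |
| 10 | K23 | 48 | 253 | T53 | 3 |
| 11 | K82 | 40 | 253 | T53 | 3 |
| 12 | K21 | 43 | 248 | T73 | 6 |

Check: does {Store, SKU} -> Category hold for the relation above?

Yes

(Store=T73, SKU=3): rows 1, 2, 5 → Category = 259, 259, 259 ✓
(Store=T73, SKU=6): rows 3, 4, 9, 12 → Category = 248, 248, 248, 248 ✓
(Store=T13, SKU=3): rows 6, 8 → Category = 255, 255 ✓
(Store=T53, SKU=3): rows 7, 10, 11 → Category = 253, 253, 253 ✓
Every {Store, SKU} value is associated with a single Category value, so {Store, SKU} -> Category holds.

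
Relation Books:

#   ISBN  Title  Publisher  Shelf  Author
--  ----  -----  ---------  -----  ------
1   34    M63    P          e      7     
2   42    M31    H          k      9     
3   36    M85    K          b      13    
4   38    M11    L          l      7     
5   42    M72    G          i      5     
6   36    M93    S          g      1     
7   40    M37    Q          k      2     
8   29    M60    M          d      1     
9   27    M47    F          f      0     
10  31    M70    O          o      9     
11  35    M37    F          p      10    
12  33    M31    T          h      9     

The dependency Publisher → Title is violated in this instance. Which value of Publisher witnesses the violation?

F

Publisher=P: row 1 → Title = M63 ✓
Publisher=H: row 2 → Title = M31 ✓
Publisher=K: row 3 → Title = M85 ✓
Publisher=L: row 4 → Title = M11 ✓
Publisher=G: row 5 → Title = M72 ✓
Publisher=S: row 6 → Title = M93 ✓
Publisher=Q: row 7 → Title = M37 ✓
Publisher=M: row 8 → Title = M60 ✓
Publisher=F: rows 9, 11 → Title takes values {M47, M37} — violation
Publisher=O: row 10 → Title = M70 ✓
Publisher=T: row 12 → Title = M31 ✓
The only Publisher value with inconsistent Title is Publisher=F.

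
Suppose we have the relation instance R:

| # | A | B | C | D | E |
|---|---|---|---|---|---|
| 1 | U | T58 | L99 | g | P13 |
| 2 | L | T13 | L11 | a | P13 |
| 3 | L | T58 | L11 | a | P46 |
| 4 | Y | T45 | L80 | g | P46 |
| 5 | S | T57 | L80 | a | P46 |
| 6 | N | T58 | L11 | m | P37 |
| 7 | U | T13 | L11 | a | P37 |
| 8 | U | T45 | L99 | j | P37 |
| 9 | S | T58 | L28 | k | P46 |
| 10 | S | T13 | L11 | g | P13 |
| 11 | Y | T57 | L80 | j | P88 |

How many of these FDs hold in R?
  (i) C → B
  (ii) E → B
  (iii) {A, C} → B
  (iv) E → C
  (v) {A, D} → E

(i) C → B: C=L99: rows 1, 8 → B takes values {T58, T45} — violation; C=L11: rows 2, 3, 6, 7, 10 → B takes values {T13, T58} — violation; C=L80: rows 4, 5, 11 → B takes values {T45, T57} — violation — fails.
(ii) E → B: E=P13: rows 1, 2, 10 → B takes values {T58, T13} — violation; E=P46: rows 3, 4, 5, 9 → B takes values {T58, T45, T57} — violation; E=P37: rows 6, 7, 8 → B takes values {T58, T13, T45} — violation — fails.
(iii) {A, C} → B: (A=U, C=L99): rows 1, 8 → B takes values {T58, T45} — violation; (A=L, C=L11): rows 2, 3 → B takes values {T13, T58} — violation; (A=Y, C=L80): rows 4, 11 → B takes values {T45, T57} — violation — fails.
(iv) E → C: E=P13: rows 1, 2, 10 → C takes values {L99, L11} — violation; E=P46: rows 3, 4, 5, 9 → C takes values {L11, L80, L28} — violation; E=P37: rows 6, 7, 8 → C takes values {L11, L99} — violation — fails.
(v) {A, D} → E: (A=L, D=a): rows 2, 3 → E takes values {P13, P46} — violation — fails.
None of the 5 dependencies hold.

0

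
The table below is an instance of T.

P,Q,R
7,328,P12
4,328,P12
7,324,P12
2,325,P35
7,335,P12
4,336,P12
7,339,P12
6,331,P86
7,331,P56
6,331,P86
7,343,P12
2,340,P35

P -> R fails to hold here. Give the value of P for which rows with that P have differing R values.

P=7: 6 rows → R takes values {P12, P56} — violation
P=4: 2 rows → R = P12, P12 ✓
P=2: 2 rows → R = P35, P35 ✓
P=6: 2 rows → R = P86, P86 ✓
The only P value with inconsistent R is P=7.

7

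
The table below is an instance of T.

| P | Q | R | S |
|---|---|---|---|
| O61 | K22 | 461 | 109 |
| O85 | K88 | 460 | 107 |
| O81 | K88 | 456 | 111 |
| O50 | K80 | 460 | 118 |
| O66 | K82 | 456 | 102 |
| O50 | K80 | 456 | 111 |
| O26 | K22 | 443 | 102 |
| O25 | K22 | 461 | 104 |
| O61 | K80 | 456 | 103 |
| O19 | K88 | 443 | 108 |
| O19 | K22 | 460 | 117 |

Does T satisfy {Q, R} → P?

(Q=K22, R=461): 2 rows → P takes values {O61, O25} — violation
(Q=K88, R=460): 1 row → P = O85 ✓
(Q=K88, R=456): 1 row → P = O81 ✓
(Q=K80, R=460): 1 row → P = O50 ✓
(Q=K82, R=456): 1 row → P = O66 ✓
(Q=K80, R=456): 2 rows → P takes values {O50, O61} — violation
(Q=K22, R=443): 1 row → P = O26 ✓
(Q=K88, R=443): 1 row → P = O19 ✓
(Q=K22, R=460): 1 row → P = O19 ✓
Two rows agree on {Q, R} but differ on P, so {Q, R} → P does not hold.

No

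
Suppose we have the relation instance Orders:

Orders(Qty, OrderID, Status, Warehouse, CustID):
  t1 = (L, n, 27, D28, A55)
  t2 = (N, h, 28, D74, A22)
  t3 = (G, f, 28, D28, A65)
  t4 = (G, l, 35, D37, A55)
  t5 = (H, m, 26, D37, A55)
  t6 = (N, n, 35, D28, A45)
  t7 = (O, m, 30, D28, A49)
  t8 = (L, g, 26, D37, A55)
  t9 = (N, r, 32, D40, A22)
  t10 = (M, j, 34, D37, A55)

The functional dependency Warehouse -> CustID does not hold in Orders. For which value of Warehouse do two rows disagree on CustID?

Warehouse=D28: rows 1, 3, 6, 7 → CustID takes values {A55, A65, A45, A49} — violation
Warehouse=D74: row 2 → CustID = A22 ✓
Warehouse=D37: rows 4, 5, 8, 10 → CustID = A55, A55, A55, A55 ✓
Warehouse=D40: row 9 → CustID = A22 ✓
The only Warehouse value with inconsistent CustID is Warehouse=D28.

D28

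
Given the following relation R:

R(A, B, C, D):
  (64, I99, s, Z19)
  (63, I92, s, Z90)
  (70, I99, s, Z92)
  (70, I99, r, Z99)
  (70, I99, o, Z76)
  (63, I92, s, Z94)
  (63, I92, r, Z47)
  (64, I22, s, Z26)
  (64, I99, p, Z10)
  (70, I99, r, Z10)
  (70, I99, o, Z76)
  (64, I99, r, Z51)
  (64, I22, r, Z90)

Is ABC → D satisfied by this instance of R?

No

(A=64, B=I99, C=s): 1 row → D = Z19 ✓
(A=63, B=I92, C=s): 2 rows → D takes values {Z90, Z94} — violation
(A=70, B=I99, C=s): 1 row → D = Z92 ✓
(A=70, B=I99, C=r): 2 rows → D takes values {Z99, Z10} — violation
(A=70, B=I99, C=o): 2 rows → D = Z76, Z76 ✓
(A=63, B=I92, C=r): 1 row → D = Z47 ✓
(A=64, B=I22, C=s): 1 row → D = Z26 ✓
(A=64, B=I99, C=p): 1 row → D = Z10 ✓
(A=64, B=I99, C=r): 1 row → D = Z51 ✓
(A=64, B=I22, C=r): 1 row → D = Z90 ✓
Two rows agree on ABC but differ on D, so ABC → D does not hold.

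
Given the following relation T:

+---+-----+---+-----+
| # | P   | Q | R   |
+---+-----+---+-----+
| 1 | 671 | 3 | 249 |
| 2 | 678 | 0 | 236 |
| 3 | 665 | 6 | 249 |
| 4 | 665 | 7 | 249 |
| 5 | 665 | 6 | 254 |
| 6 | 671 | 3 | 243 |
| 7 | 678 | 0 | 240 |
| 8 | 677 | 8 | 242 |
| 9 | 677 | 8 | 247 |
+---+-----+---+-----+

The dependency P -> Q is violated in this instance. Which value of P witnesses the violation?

P=671: rows 1, 6 → Q = 3, 3 ✓
P=678: rows 2, 7 → Q = 0, 0 ✓
P=665: rows 3, 4, 5 → Q takes values {6, 7} — violation
P=677: rows 8, 9 → Q = 8, 8 ✓
The only P value with inconsistent Q is P=665.

665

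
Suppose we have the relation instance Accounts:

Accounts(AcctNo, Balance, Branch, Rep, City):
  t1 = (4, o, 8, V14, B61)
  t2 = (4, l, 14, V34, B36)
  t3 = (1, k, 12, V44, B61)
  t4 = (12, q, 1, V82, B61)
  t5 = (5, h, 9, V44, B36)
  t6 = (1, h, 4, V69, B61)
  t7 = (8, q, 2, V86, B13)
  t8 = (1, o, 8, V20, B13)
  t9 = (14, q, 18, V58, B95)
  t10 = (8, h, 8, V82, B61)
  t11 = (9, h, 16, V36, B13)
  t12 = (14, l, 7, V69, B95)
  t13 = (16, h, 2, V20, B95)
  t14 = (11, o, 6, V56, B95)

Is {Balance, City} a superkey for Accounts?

Rows 6 and 10 have the same {Balance, City} value (Balance=h, City=B61) but are distinct tuples, so {Balance, City} does not determine every attribute — not a superkey.

No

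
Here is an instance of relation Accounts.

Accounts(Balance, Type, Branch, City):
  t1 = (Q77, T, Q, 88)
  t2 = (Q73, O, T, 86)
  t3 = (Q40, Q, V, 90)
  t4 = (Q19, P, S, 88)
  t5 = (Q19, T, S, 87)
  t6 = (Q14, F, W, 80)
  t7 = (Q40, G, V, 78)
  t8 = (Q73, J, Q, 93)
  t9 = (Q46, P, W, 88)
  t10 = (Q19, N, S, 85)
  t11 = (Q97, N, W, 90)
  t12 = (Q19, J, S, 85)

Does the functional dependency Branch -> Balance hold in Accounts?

No

Branch=Q: rows 1, 8 → Balance takes values {Q77, Q73} — violation
Branch=T: row 2 → Balance = Q73 ✓
Branch=V: rows 3, 7 → Balance = Q40, Q40 ✓
Branch=S: rows 4, 5, 10, 12 → Balance = Q19, Q19, Q19, Q19 ✓
Branch=W: rows 6, 9, 11 → Balance takes values {Q14, Q46, Q97} — violation
Two rows agree on Branch but differ on Balance, so Branch -> Balance does not hold.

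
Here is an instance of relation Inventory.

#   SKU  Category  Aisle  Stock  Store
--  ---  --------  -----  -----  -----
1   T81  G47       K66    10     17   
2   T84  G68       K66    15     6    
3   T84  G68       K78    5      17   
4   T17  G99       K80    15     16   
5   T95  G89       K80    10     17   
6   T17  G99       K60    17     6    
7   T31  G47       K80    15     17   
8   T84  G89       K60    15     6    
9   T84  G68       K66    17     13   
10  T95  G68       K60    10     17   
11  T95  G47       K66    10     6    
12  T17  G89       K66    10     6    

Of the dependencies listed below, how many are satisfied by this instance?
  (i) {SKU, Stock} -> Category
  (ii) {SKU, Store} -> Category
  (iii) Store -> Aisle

(i) {SKU, Stock} -> Category: (SKU=T84, Stock=15): rows 2, 8 → Category takes values {G68, G89} — violation; (SKU=T95, Stock=10): rows 5, 10, 11 → Category takes values {G89, G68, G47} — violation — fails.
(ii) {SKU, Store} -> Category: (SKU=T84, Store=6): rows 2, 8 → Category takes values {G68, G89} — violation; (SKU=T95, Store=17): rows 5, 10 → Category takes values {G89, G68} — violation; (SKU=T17, Store=6): rows 6, 12 → Category takes values {G99, G89} — violation — fails.
(iii) Store -> Aisle: Store=17: rows 1, 3, 5, 7, 10 → Aisle takes values {K66, K78, K80, K60} — violation; Store=6: rows 2, 6, 8, 11, 12 → Aisle takes values {K66, K60} — violation — fails.
None of the 3 dependencies hold.

0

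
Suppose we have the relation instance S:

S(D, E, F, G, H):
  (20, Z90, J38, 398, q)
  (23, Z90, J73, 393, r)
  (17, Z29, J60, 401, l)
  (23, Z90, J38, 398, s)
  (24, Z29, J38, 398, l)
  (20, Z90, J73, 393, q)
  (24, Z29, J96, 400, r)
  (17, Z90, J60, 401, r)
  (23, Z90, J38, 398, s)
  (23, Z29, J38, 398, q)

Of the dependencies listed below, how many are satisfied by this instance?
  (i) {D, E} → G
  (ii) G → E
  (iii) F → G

(i) {D, E} → G: (D=20, E=Z90): 2 rows → G takes values {398, 393} — violation; (D=23, E=Z90): 3 rows → G takes values {393, 398} — violation; (D=24, E=Z29): 2 rows → G takes values {398, 400} — violation — fails.
(ii) G → E: G=398: 5 rows → E takes values {Z90, Z29} — violation; G=401: 2 rows → E takes values {Z29, Z90} — violation — fails.
(iii) F → G: every LHS value maps to a single RHS value — holds.
1 of the 3 dependencies holds.

1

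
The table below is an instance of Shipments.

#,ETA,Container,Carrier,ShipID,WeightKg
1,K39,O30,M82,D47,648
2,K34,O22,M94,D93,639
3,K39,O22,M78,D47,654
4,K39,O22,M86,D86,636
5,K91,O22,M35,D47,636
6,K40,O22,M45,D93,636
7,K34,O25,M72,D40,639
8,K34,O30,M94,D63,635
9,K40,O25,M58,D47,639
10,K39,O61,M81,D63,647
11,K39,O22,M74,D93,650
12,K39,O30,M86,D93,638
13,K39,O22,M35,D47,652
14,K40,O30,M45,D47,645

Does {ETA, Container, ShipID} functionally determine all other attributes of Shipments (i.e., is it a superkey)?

No

Rows 3 and 13 have the same {ETA, Container, ShipID} value (ETA=K39, Container=O22, ShipID=D47) but are distinct tuples, so {ETA, Container, ShipID} does not determine every attribute — not a superkey.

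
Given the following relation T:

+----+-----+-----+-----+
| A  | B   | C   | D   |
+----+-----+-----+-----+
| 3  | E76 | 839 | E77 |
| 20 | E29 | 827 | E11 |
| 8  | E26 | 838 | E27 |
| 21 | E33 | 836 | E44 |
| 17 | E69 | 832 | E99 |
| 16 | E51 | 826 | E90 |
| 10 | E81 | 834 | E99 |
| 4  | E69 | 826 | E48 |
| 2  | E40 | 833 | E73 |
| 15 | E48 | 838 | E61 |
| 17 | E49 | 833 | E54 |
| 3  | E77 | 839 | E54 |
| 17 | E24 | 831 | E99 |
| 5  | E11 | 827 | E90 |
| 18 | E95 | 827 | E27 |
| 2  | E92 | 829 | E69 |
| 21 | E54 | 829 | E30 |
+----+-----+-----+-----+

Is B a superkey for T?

Two distinct rows share B=E69, so B does not determine every attribute — not a superkey.

No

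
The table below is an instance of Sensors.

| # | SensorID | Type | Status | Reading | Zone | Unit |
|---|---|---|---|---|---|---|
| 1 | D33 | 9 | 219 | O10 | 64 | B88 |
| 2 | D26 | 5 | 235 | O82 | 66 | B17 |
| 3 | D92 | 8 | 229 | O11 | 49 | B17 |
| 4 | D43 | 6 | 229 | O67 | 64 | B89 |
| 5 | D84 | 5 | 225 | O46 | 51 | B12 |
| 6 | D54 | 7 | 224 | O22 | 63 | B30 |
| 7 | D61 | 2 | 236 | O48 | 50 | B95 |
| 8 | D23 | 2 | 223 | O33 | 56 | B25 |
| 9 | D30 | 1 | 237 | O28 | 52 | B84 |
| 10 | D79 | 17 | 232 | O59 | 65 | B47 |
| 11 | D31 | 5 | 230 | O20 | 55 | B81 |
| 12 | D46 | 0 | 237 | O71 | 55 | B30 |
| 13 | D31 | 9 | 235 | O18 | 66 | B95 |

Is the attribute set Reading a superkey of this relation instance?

Yes

All 13 rows have distinct Reading values, so Reading → (all attributes) holds and Reading is a superkey.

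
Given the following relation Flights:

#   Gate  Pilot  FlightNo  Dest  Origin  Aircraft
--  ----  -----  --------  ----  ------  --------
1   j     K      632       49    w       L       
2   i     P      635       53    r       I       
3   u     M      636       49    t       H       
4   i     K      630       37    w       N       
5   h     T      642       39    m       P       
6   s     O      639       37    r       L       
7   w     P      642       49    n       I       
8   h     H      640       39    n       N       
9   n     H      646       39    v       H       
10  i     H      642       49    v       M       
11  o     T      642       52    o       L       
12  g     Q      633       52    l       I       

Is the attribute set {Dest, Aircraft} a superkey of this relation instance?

All 12 rows have distinct {Dest, Aircraft} values, so {Dest, Aircraft} → (all attributes) holds and {Dest, Aircraft} is a superkey.

Yes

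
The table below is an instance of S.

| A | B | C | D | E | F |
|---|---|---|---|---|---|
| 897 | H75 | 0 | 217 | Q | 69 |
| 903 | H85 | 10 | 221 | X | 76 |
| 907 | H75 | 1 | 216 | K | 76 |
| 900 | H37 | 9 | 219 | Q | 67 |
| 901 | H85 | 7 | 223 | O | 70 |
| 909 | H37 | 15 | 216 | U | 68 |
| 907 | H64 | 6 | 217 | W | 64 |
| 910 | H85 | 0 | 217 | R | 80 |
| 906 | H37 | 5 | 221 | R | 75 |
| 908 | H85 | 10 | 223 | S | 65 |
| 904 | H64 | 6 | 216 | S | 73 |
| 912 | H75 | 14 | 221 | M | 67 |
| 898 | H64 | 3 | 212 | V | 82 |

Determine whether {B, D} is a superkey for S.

No

Two distinct rows share (B=H85, D=223), so {B, D} does not determine every attribute — not a superkey.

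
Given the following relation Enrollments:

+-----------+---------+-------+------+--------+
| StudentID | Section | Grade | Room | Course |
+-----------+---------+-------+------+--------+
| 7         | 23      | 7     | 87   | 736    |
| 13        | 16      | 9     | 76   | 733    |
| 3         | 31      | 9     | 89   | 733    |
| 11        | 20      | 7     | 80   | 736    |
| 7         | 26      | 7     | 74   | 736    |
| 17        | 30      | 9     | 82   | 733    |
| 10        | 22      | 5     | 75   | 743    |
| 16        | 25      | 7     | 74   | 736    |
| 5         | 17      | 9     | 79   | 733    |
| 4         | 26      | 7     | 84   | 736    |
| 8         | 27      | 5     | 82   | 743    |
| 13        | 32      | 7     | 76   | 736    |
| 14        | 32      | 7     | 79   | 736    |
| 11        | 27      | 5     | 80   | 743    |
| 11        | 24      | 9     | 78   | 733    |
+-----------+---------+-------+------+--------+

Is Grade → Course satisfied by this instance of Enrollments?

Yes

Grade=7: 7 rows → Course = 736, 736, 736, 736, 736, 736, 736 ✓
Grade=9: 5 rows → Course = 733, 733, 733, 733, 733 ✓
Grade=5: 3 rows → Course = 743, 743, 743 ✓
Every Grade value is associated with a single Course value, so Grade → Course holds.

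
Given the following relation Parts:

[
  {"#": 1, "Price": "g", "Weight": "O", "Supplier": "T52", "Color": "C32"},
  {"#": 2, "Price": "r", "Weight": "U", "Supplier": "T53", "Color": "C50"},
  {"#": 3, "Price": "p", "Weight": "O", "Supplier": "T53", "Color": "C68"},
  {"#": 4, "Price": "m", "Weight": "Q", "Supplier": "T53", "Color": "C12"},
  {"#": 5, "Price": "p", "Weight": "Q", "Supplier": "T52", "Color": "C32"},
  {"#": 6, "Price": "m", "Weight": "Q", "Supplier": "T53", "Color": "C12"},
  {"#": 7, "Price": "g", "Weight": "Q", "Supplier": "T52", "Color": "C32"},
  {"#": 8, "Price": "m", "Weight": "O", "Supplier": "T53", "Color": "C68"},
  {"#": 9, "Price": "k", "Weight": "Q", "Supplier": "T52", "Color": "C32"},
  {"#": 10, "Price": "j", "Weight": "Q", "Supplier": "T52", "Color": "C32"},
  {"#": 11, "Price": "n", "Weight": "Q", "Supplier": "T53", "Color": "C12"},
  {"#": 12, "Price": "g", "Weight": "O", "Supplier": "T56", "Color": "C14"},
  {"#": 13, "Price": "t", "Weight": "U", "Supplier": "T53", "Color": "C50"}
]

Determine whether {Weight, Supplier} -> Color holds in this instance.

Yes

(Weight=O, Supplier=T52): row 1 → Color = C32 ✓
(Weight=U, Supplier=T53): rows 2, 13 → Color = C50, C50 ✓
(Weight=O, Supplier=T53): rows 3, 8 → Color = C68, C68 ✓
(Weight=Q, Supplier=T53): rows 4, 6, 11 → Color = C12, C12, C12 ✓
(Weight=Q, Supplier=T52): rows 5, 7, 9, 10 → Color = C32, C32, C32, C32 ✓
(Weight=O, Supplier=T56): row 12 → Color = C14 ✓
Every {Weight, Supplier} value is associated with a single Color value, so {Weight, Supplier} -> Color holds.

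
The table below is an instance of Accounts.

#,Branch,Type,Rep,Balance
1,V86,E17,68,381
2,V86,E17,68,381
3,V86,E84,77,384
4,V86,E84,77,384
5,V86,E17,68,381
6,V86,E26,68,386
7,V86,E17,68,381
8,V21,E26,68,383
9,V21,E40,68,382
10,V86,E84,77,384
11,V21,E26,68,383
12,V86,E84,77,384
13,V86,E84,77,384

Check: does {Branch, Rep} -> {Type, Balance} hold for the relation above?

(Branch=V86, Rep=68): rows 1, 2, 5, 6, 7 → {Type,Balance} takes values {(E17, 381), (E26, 386)} — violation
(Branch=V86, Rep=77): rows 3, 4, 10, 12, 13 → {Type,Balance} = (E84, 384), (E84, 384), (E84, 384), (E84, 384), (E84, 384) ✓
(Branch=V21, Rep=68): rows 8, 9, 11 → {Type,Balance} takes values {(E26, 383), (E40, 382)} — violation
Two rows agree on {Branch, Rep} but differ on {Type, Balance}, so {Branch, Rep} -> {Type, Balance} does not hold.

No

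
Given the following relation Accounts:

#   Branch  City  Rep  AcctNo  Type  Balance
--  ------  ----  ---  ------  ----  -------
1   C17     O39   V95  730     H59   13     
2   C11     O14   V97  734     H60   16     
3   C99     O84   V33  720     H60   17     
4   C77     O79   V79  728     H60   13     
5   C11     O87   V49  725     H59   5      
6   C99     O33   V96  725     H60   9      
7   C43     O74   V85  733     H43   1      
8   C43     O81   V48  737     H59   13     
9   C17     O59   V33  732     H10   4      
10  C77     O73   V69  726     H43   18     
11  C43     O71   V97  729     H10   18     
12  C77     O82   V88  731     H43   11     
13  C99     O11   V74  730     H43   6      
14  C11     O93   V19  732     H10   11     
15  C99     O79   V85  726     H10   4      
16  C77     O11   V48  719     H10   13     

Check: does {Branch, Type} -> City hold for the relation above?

(Branch=C17, Type=H59): row 1 → City = O39 ✓
(Branch=C11, Type=H60): row 2 → City = O14 ✓
(Branch=C99, Type=H60): rows 3, 6 → City takes values {O84, O33} — violation
(Branch=C77, Type=H60): row 4 → City = O79 ✓
(Branch=C11, Type=H59): row 5 → City = O87 ✓
(Branch=C43, Type=H43): row 7 → City = O74 ✓
(Branch=C43, Type=H59): row 8 → City = O81 ✓
(Branch=C17, Type=H10): row 9 → City = O59 ✓
(Branch=C77, Type=H43): rows 10, 12 → City takes values {O73, O82} — violation
(Branch=C43, Type=H10): row 11 → City = O71 ✓
(Branch=C99, Type=H43): row 13 → City = O11 ✓
(Branch=C11, Type=H10): row 14 → City = O93 ✓
(Branch=C99, Type=H10): row 15 → City = O79 ✓
(Branch=C77, Type=H10): row 16 → City = O11 ✓
Two rows agree on {Branch, Type} but differ on City, so {Branch, Type} -> City does not hold.

No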